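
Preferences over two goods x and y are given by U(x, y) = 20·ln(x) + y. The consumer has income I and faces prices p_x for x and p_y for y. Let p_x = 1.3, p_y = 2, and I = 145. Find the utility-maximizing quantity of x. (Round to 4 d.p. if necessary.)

x* = 30.7692

Set MRS = p_x/p_y: (20/x)/1 = p_x/p_y.
So x*(p_x,p_y) = 20·p_y/p_x, independent of income; and y* = (I − 20·p_y)/p_y.
At the given prices: x* = 20·2/1.3 = 30.7692.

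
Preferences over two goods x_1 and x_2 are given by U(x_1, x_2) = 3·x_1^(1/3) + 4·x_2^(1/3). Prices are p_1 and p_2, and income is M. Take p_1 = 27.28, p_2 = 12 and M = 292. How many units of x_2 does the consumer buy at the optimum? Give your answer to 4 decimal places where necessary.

Substitute x_2 = (x_2/x_1)·x_1 into the budget: x_1* = M/(p_1 + p_2·(x_2/x_1)).
Numerically x_2/x_1 = 5.277191, so x_1* = 292/(27.28 + 12·5.277191) = 3.2227 and x_2* = 5.277191·3.2227 = 17.007.

x_2* = 17.007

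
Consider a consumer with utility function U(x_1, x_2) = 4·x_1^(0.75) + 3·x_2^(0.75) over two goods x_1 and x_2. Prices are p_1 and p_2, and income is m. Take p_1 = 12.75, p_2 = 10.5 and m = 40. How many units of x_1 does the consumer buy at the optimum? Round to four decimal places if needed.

From the CES first-order condition, (4/3)·(x_2/x_1)^(0.25) = p_1/p_2.
Solve for the ratio: x_2/x_1 = [(3/4)·p_1/p_2]^(4).
Substitute x_2 = (x_2/x_1)·x_1 into the budget: x_1* = m/(p_1 + p_2·(x_2/x_1)).
Numerically x_2/x_1 = 0.687905, so x_1* = 40/(12.75 + 10.5·0.687905) = 2.0027.

x_1* = 2.0027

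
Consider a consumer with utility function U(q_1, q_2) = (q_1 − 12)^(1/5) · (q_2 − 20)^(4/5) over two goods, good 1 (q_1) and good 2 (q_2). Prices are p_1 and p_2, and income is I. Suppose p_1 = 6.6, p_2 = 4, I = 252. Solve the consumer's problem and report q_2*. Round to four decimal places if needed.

q_2* = 38.56

This is Cobb-Douglas in (q_1−12, q_2−20): tangency gives 0.2·p_2·(q_2−20) = 0.8·p_1·(q_1−12).
After buying the subsistence bundle (12, 20), a share 0.2 of the remaining income goes to q_1: q_1* = 12 + 0.2·(I − 12p_1 − 20p_2)/p_1.
Discretionary income = 252 − 12·6.6 − 20·4 = 92.8; q_2* = 20 + 0.8·92.8/4 = 38.56.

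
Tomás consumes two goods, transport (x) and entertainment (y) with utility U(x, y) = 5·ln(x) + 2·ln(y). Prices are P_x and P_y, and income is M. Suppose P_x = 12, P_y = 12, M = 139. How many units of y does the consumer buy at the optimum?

At P_x=12, P_y=12, M=139: y* = 2/7·139/12 = 3.3095.

y* = 3.3095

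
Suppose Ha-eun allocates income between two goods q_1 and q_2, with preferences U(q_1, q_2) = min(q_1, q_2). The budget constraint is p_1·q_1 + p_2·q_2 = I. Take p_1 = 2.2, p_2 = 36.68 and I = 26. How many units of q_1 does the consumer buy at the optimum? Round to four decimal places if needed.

q_1* = 0.6687

Leontief preferences: the optimum is at the kink where q_1/1 = q_2/1, i.e. q_2 = q_1.
Budget: p_1·q_1 + p_2·q_1 = I, so (p_1 + p_2)·q_1 = I.
Demand: q_1*(p_1,p_2,I) = I/(p_1 + p_2), q_2* = I/(p_1 + p_2).
Here 2.2 + 36.68 = 38.88, giving q_1* = 0.6687.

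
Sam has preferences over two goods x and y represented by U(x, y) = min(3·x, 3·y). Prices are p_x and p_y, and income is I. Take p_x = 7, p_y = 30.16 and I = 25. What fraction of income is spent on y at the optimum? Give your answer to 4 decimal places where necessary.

Leontief preferences: the optimum is at the kink where x/3 = y/3, i.e. y = x.
Budget: p_x·x + p_y·x = I, so (3·p_x + 3·p_y)·x = 3·I.
Demand: x*(p_x,p_y,I) = 3·I/(3·p_x + 3·p_y), y* = 3·I/(3·p_x + 3·p_y).
Here 3·7 + 3·30.16 = 111.48, giving x* = 0.6728 and y* = 0.6728.
Expenditure on y: 30.16·0.6728 = 20.2906; share = 0.8116.

share on y = 0.8116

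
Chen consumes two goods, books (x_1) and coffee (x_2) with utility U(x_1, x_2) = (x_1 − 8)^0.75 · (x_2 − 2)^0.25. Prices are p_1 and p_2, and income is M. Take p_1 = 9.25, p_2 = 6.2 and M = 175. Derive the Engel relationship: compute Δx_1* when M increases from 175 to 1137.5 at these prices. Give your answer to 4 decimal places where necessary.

Δx_1* = 78.0405

This is Cobb-Douglas in (x_1−8, x_2−2): tangency gives 0.75·p_2·(x_2−2) = 0.25·p_1·(x_1−8).
After buying the subsistence bundle (8, 2), a share 0.75 of the remaining income goes to x_1: x_1* = 8 + 0.75·(M − 8p_1 − 2p_2)/p_1.
Discretionary income = 175 − 8·9.25 − 2·6.2 = 88.6; x_1* = 8 + 0.75·88.6/9.25 = 15.1838.
At M' = 1137.5: x_1* = 93.2243. Change: 93.2243 − 15.1838 = 78.0405.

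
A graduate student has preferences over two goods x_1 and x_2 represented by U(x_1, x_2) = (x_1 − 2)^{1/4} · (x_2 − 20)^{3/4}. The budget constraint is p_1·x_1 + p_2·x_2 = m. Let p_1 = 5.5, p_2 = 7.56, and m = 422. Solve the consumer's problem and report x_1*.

MRS = (1/3)·(x_2−20)/(x_1−2). Tangency with p_1/p_2 gives x_2−20 = 3·(p_1/p_2)·(x_1−2).
After buying the subsistence bundle (2, 20), a share 0.25 of the remaining income goes to x_1: x_1* = 2 + 0.25·(m − 2p_1 − 20p_2)/p_1.
Discretionary income = 422 − 2·5.5 − 20·7.56 = 259.8; x_1* = 2 + 0.25·259.8/5.5 = 13.8091.

x_1* = 13.8091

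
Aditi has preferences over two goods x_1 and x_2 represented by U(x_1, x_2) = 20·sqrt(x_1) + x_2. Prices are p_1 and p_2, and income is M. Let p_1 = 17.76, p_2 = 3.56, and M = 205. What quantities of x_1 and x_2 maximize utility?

MU_x_1 = 10/√x_1, MU_x_2 = 1. Tangency: 10/√x_1 = p_1/p_2.
Thus x_1* = (10·p_2/p_1)² — independent of M — with the rest of income spent on x_2.
Plugging in: x_1* = (10·3.56/17.76)² = 4.018, x_2* = 37.5392.

x_1* = 4.018, x_2* = 37.5392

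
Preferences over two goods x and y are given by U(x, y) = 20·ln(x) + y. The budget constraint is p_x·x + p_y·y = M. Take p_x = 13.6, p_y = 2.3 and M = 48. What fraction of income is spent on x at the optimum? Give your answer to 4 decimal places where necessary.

MU_x = 20/x, MU_y = 1. Tangency: 20/x = p_x/p_y.
So x*(p_x,p_y) = 20·p_y/p_x, independent of income; and y* = (M − 20·p_y)/p_y.
At the given prices: x* = 20·2.3/13.6 = 3.3824, and y* = 0.8696.
Expenditure on x: 13.6·3.3824 = 46; share = 0.9583.

share on x = 0.9583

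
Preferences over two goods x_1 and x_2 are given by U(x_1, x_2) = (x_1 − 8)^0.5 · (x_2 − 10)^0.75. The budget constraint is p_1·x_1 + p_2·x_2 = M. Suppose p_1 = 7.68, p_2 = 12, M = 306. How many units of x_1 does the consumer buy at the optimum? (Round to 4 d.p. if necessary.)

x_1* = 14.4875

Let x_1' = x_1−8, x_2' = x_2−10. MRS = (2/3)·x_2'/x_1' = p_1/p_2.
After buying the subsistence bundle (8, 10), a share 0.4 of the remaining income goes to x_1: x_1* = 8 + 0.4·(M − 8p_1 − 10p_2)/p_1.
Discretionary income = 306 − 8·7.68 − 10·12 = 124.56; x_1* = 8 + 0.4·124.56/7.68 = 14.4875.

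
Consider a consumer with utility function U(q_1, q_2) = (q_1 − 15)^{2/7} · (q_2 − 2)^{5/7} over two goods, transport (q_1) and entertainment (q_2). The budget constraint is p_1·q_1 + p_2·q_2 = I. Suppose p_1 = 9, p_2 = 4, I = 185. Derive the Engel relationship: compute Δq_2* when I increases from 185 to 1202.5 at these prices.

Discretionary income = 185 − 15·9 − 2·4 = 42; q_2* = 2 + 5/7·42/4 = 9.5.
At I' = 1202.5: q_2* = 191.1964. Change: 191.1964 − 9.5 = 181.6964.

Δq_2* = 181.6964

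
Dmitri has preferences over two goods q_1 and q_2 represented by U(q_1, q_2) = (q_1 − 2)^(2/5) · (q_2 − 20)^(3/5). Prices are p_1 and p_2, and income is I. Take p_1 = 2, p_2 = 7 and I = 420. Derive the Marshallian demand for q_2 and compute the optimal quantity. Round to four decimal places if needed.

q_2* = 43.6571

After buying the subsistence bundle (2, 20), a share 0.4 of the remaining income goes to q_1: q_1* = 2 + 0.4·(I − 2p_1 − 20p_2)/p_1.
Discretionary income = 420 − 2·2 − 20·7 = 276; q_2* = 20 + 0.6·276/7 = 43.6571.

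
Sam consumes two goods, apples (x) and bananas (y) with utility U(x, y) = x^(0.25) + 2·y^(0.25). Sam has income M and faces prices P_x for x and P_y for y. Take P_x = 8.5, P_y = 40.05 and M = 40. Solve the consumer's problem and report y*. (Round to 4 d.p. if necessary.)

MRS = MU_x/MU_y = (1/2)·(y/x)^(0.75). Set equal to P_x/P_y.
Solve for the ratio: y/x = [2·P_x/P_y]^(4/3).
Substitute y = (y/x)·x into the budget: x* = M/(P_x + P_y·(y/x)).
Numerically y/x = 0.319003, so x* = 40/(8.5 + 40.05·0.319003) = 1.88 and y* = 0.319003·1.88 = 0.5997.

y* = 0.5997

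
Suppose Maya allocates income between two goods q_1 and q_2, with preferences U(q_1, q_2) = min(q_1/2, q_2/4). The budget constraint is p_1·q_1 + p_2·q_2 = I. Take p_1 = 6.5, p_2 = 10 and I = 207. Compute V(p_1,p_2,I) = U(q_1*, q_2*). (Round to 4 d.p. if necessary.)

With perfect complements, no substitution: consume in ratio q_1:q_2 = 2:4.
Budget: p_1·q_1 + p_2·2·q_1 = I, so (2·p_1 + 4·p_2)·q_1 = 2·I.
Demand: q_1*(p_1,p_2,I) = 2·I/(2·p_1 + 4·p_2), q_2* = 4·I/(2·p_1 + 4·p_2).
Here 2·6.5 + 4·10 = 53, giving q_1* = 7.8113 and q_2* = 15.6226.
Utility at the optimum: U(7.8113, 15.6226) = 3.9057.

V = 3.9057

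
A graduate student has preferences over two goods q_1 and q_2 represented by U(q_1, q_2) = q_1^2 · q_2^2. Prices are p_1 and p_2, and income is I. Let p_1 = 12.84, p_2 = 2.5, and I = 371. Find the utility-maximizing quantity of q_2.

q_2* = 74.2

Demand: q_1*(p_1,p_2,I) = 0.5·I/p_1 and q_2* = 0.5·I/p_2.
At p_1=12.84, p_2=2.5, I=371: q_2* = 0.5·371/2.5 = 74.2.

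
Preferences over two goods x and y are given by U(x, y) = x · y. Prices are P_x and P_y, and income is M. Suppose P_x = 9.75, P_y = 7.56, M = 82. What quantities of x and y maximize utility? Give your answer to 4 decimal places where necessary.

Tangency: MRS = y/x = P_x/P_y.
Rearranging, P_y·y = P_x·x. Substituting into the budget gives P_x·x·(1 + 1) = M.
Demand: x*(P_x,P_y,M) = 0.5·M/P_x and y* = 0.5·M/P_y.
At P_x=9.75, P_y=7.56, M=82: x* = 0.5·82/9.75 = 4.2051, y* = 5.4233.

x* = 4.2051, y* = 5.4233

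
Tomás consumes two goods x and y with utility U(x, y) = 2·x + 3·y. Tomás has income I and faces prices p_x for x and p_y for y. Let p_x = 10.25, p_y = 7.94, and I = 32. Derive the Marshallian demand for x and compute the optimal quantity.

x* = 0

Perfect substitutes: compare marginal utility per dollar. 2/p_x vs 3/p_y → 0.1951 vs 0.3778.
y gives more utility per dollar, so spend all income on y: y* = I/p_y, x* = 0.
Numerically: x* = 0, y* = 4.0302.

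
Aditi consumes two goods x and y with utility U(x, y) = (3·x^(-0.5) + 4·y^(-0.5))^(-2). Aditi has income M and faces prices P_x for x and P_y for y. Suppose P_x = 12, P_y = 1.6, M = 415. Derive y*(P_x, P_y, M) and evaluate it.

MRS = MU_x/MU_y = (3/4)·(y/x)^(1.5). Set equal to P_x/P_y.
Hence y/x = ((4/3)·P_x/P_y)^(1/(1.5)), i.e. raised to the 2/3 power.
Substitute y = (y/x)·x into the budget: x* = M/(P_x + P_y·(y/x)).
Numerically y/x = 4.641589, so x* = 415/(12 + 1.6·4.641589) = 21.3625 and y* = 4.641589·21.3625 = 99.1561.

y* = 99.1561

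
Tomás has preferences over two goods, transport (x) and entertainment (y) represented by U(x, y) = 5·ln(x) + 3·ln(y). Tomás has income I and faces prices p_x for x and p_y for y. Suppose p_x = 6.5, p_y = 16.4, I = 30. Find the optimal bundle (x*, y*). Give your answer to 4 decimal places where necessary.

Demand: x*(p_x,p_y,I) = 0.625·I/p_x and y* = 0.375·I/p_y.
At p_x=6.5, p_y=16.4, I=30: x* = 0.625·30/6.5 = 2.8846, y* = 0.686.

x* = 2.8846, y* = 0.686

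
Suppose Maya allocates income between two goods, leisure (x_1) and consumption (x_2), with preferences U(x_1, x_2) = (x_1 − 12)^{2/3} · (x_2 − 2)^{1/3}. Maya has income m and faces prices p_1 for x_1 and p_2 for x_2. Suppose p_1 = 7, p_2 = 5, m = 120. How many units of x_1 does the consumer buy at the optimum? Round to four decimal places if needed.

x_1* = 14.4762

After buying the subsistence bundle (12, 2), a share 2/3 of the remaining income goes to x_1: x_1* = 12 + 2/3·(m − 12p_1 − 2p_2)/p_1.
Discretionary income = 120 − 12·7 − 2·5 = 26; x_1* = 12 + 2/3·26/7 = 14.4762.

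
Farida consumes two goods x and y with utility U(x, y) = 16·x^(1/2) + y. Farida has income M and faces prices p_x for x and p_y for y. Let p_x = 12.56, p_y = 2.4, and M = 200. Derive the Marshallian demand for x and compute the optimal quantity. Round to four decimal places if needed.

x* = 2.3368

Solve: √x = 8·p_y/p_x, so x*(p_x,p_y) = (8·p_y/p_x)², and y* = (M − p_x·x*)/p_y.
Plugging in: x* = (8·2.4/12.56)² = 2.3368.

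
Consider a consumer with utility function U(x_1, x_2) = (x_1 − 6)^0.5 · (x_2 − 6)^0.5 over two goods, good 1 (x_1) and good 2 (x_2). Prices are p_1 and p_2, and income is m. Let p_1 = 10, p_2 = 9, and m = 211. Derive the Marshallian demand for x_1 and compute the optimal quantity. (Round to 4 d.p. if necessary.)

x_1* = 10.85

MRS = (x_2−6)/(x_1−6). Tangency with p_1/p_2 gives x_2−6 = (p_1/p_2)·(x_1−6).
Substituting into the budget: x_1* = 6 + 0.5·(m − 6·p_1 − 6·p_2)/p_1, and x_2* = 6 + 0.5·(…)/p_2.
Discretionary income = 211 − 6·10 − 6·9 = 97; x_1* = 6 + 0.5·97/10 = 10.85.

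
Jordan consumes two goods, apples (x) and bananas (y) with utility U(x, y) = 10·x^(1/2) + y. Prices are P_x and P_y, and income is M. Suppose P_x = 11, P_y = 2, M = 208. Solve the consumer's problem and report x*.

MU_x = 5/√x, MU_y = 1. Tangency: 5/√x = P_x/P_y.
Thus x* = (5·P_y/P_x)² — independent of M — with the rest of income spent on y.
Plugging in: x* = (5·2/11)² = 0.8264.

x* = 0.8264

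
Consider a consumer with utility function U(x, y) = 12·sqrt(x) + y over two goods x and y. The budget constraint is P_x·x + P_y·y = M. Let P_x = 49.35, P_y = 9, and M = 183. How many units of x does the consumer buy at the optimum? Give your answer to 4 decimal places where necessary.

x* = 1.1973

Utility is quasi-linear in y; the FOC for x is 6/√x = P_x/P_y.
Thus x* = (6·P_y/P_x)² — independent of M — with the rest of income spent on y.
Plugging in: x* = (6·9/49.35)² = 1.1973.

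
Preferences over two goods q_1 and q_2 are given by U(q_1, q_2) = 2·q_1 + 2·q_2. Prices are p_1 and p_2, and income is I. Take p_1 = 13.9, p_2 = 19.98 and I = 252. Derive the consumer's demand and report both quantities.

q_1* = 18.1295, q_2* = 0

Perfect substitutes: compare marginal utility per dollar. 2/p_1 vs 2/p_2 → 0.1439 vs 0.1001.
q_1 gives more utility per dollar, so spend all income on q_1: q_1* = I/p_1, q_2* = 0.
Numerically: q_1* = 18.1295, q_2* = 0.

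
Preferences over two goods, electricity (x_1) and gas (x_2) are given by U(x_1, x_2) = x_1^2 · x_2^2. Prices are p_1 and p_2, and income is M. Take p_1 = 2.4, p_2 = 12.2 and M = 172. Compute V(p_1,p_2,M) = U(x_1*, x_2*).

V = 63804.5515

The MRS is x_2/x_1. Set MRS = p_1/p_2.
Rearranging, p_2·x_2 = p_1·x_1. Substituting into the budget gives p_1·x_1·(1 + 1) = M.
Demand: x_1*(p_1,p_2,M) = 0.5·M/p_1 and x_2* = 0.5·M/p_2.
At p_1=2.4, p_2=12.2, M=172: x_1* = 0.5·172/2.4 = 35.8333, x_2* = 7.0492.
Utility at the optimum: U(35.8333, 7.0492) = 63804.5515.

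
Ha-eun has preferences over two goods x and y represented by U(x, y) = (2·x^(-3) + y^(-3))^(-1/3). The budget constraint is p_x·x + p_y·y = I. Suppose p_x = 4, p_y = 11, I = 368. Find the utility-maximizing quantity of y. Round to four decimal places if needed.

From the CES first-order condition, 2·(y/x)^(4) = p_x/p_y.
Hence y/x = ((1/2)·p_x/p_y)^(1/(4)), i.e. raised to the 0.25 power.
With the ratio pinned down, the budget gives x* = I/(p_x + p_y·(y/x)) and y* = (y/x)·x*.
Numerically y/x = 0.652994, so x* = 368/(4 + 11·0.652994) = 32.9073 and y* = 0.652994·32.9073 = 21.4883.

y* = 21.4883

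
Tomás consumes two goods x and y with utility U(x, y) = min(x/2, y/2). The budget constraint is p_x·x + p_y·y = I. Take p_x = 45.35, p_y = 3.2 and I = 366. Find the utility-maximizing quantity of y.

With perfect complements, no substitution: consume in ratio x:y = 2:2.
Budget: p_x·x + p_y·x = I, so (2·p_x + 2·p_y)·x = 2·I.
Demand: x*(p_x,p_y,I) = 2·I/(2·p_x + 2·p_y), y* = 2·I/(2·p_x + 2·p_y).
Here 2·45.35 + 2·3.2 = 97.1, giving y* = 7.5386.

y* = 7.5386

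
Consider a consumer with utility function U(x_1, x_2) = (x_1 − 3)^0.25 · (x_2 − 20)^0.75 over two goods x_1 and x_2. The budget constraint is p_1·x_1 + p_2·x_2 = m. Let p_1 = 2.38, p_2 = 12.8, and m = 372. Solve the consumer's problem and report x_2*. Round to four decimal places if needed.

MRS = (1/3)·(x_2−20)/(x_1−3). Tangency with p_1/p_2 gives x_2−20 = 3·(p_1/p_2)·(x_1−3).
After buying the subsistence bundle (3, 20), a share 0.25 of the remaining income goes to x_1: x_1* = 3 + 0.25·(m − 3p_1 − 20p_2)/p_1.
Discretionary income = 372 − 3·2.38 − 20·12.8 = 108.86; x_2* = 20 + 0.75·108.86/12.8 = 26.3785.

x_2* = 26.3785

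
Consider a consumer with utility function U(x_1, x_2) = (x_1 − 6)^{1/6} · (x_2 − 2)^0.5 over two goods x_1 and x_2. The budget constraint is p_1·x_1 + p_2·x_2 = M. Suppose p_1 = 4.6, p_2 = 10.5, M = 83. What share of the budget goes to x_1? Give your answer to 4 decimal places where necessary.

share on x_1 = 0.4361

MRS = (1/3)·(x_2−2)/(x_1−6). Tangency with p_1/p_2 gives x_2−2 = 3·(p_1/p_2)·(x_1−6).
Substituting into the budget: x_1* = 6 + 0.25·(M − 6·p_1 − 2·p_2)/p_1, and x_2* = 2 + 0.75·(…)/p_2.
Discretionary income = 83 − 6·4.6 − 2·10.5 = 34.4; x_1* = 6 + 0.25·34.4/4.6 = 7.8696; x_2* = 2 + 0.75·34.4/10.5 = 4.4571.
Expenditure on x_1: 4.6·7.8696 = 36.2; share = 0.4361.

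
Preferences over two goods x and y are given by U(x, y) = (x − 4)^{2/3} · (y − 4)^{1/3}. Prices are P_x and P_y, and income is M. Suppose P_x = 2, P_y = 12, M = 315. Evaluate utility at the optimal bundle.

MRS = 2·(y−4)/(x−4). Tangency with P_x/P_y gives y−4 = (1/2)·(P_x/P_y)·(x−4).
Substituting into the budget: x* = 4 + 2/3·(M − 4·P_x − 4·P_y)/P_x, and y* = 4 + 1/3·(…)/P_y.
Discretionary income = 315 − 4·2 − 4·12 = 259; x* = 4 + 2/3·259/2 = 90.3333; y* = 4 + 1/3·259/12 = 11.1944.
Utility at the optimum: U(90.3333, 11.1944) = 37.7096.

V = 37.7096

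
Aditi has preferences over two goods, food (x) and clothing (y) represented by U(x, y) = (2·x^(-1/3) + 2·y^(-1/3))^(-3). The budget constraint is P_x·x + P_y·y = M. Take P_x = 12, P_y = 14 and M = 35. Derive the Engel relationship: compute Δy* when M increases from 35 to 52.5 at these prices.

Substitute y = (y/x)·x into the budget: x* = M/(P_x + P_y·(y/x)).
Numerically y/x = 0.89082, so x* = 35/(12 + 14·0.89082) = 1.4302 and y* = 0.89082·1.4302 = 1.2741.
At M' = 52.5: y* = 1.9111. Change: 1.9111 − 1.2741 = 0.637.

Δy* = 0.637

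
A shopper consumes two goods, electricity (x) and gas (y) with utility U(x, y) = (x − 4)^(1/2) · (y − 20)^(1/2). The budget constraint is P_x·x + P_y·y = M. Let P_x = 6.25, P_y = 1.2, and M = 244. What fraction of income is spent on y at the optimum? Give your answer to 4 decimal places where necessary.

share on y = 0.498

Substituting into the budget: x* = 4 + 0.5·(M − 4·P_x − 20·P_y)/P_x, and y* = 20 + 0.5·(…)/P_y.
Discretionary income = 244 − 4·6.25 − 20·1.2 = 195; x* = 4 + 0.5·195/6.25 = 19.6; y* = 20 + 0.5·195/1.2 = 101.25.
Expenditure on y: 1.2·101.25 = 121.5; share = 0.498.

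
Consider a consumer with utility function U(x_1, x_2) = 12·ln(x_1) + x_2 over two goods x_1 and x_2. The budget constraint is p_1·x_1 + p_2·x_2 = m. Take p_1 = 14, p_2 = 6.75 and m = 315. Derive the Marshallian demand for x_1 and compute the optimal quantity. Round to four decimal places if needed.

Set MRS = p_1/p_2: (12/x_1)/1 = p_1/p_2.
So x_1*(p_1,p_2) = 12·p_2/p_1, independent of income; and x_2* = (m − 12·p_2)/p_2.
At the given prices: x_1* = 12·6.75/14 = 5.7857.

x_1* = 5.7857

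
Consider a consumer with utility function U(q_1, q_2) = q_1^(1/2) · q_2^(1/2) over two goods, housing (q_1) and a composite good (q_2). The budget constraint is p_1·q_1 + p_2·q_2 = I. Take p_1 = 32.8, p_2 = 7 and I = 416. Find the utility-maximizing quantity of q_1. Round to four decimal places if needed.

Demand: q_1*(p_1,p_2,I) = 0.5·I/p_1 and q_2* = 0.5·I/p_2.
At p_1=32.8, p_2=7, I=416: q_1* = 0.5·416/32.8 = 6.3415.

q_1* = 6.3415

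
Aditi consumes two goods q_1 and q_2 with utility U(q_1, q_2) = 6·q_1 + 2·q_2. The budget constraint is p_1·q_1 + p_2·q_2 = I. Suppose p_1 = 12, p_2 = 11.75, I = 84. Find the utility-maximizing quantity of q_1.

q_1* = 7

Perfect substitutes: compare marginal utility per dollar. 6/p_1 vs 2/p_2 → 0.5 vs 0.1702.
q_1 gives more utility per dollar, so spend all income on q_1: q_1* = I/p_1, q_2* = 0.
Numerically: q_1* = 7, q_2* = 0.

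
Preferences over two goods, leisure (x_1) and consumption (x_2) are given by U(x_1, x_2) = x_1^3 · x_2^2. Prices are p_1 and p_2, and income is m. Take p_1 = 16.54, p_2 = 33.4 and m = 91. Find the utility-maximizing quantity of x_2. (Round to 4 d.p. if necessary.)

x_2* = 1.0898

At p_1=16.54, p_2=33.4, m=91: x_2* = 0.4·91/33.4 = 1.0898.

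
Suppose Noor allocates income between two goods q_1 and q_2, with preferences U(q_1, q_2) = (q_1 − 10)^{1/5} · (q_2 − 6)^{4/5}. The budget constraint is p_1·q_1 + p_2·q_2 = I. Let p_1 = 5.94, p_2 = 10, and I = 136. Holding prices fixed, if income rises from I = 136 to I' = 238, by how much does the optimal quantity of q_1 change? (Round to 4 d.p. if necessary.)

Δq_1* = 3.4343

This is Cobb-Douglas in (q_1−10, q_2−6): tangency gives 0.2·p_2·(q_2−6) = 0.8·p_1·(q_1−10).
Substituting into the budget: q_1* = 10 + 0.2·(I − 10·p_1 − 6·p_2)/p_1, and q_2* = 6 + 0.8·(…)/p_2.
Discretionary income = 136 − 10·5.94 − 6·10 = 16.6; q_1* = 10 + 0.2·16.6/5.94 = 10.5589.
At I' = 238: q_1* = 13.9933. Change: 13.9933 − 10.5589 = 3.4343.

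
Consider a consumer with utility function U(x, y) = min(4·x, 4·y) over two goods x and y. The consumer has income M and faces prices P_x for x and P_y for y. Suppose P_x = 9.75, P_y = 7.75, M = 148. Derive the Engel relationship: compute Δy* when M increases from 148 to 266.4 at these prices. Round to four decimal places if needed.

Δy* = 6.7657

With perfect complements, no substitution: consume in ratio x:y = 4:4.
Budget: P_x·x + P_y·x = M, so (4·P_x + 4·P_y)·x = 4·M.
Demand: x*(P_x,P_y,M) = 4·M/(4·P_x + 4·P_y), y* = 4·M/(4·P_x + 4·P_y).
Here 4·9.75 + 4·7.75 = 70, giving y* = 8.4571.
At M' = 266.4: y* = 15.2229. Change: 15.2229 − 8.4571 = 6.7657.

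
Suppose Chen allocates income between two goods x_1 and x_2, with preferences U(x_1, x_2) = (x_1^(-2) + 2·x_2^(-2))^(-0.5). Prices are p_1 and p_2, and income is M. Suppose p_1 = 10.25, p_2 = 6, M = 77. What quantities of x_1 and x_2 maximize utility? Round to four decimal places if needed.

x_1* = 3.9924, x_2* = 6.0131

MRS = MU_x_1/MU_x_2 = (1/2)·(x_2/x_1)^(3). Set equal to p_1/p_2.
Hence x_2/x_1 = (2·p_1/p_2)^(1/(3)), i.e. raised to the 1/3 power.
With the ratio pinned down, the budget gives x_1* = M/(p_1 + p_2·(x_2/x_1)) and x_2* = (x_2/x_1)·x_1*.
Numerically x_2/x_1 = 1.506148, so x_1* = 77/(10.25 + 6·1.506148) = 3.9924 and x_2* = 1.506148·3.9924 = 6.0131.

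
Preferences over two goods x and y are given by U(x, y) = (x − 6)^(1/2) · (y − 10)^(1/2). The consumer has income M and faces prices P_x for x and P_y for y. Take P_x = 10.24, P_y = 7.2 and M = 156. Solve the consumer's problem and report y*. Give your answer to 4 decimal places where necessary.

This is Cobb-Douglas in (x−6, y−10): tangency gives 0.5·P_y·(y−10) = 0.5·P_x·(x−6).
After buying the subsistence bundle (6, 10), a share 0.5 of the remaining income goes to x: x* = 6 + 0.5·(M − 6P_x − 10P_y)/P_x.
Discretionary income = 156 − 6·10.24 − 10·7.2 = 22.56; y* = 10 + 0.5·22.56/7.2 = 11.5667.

y* = 11.5667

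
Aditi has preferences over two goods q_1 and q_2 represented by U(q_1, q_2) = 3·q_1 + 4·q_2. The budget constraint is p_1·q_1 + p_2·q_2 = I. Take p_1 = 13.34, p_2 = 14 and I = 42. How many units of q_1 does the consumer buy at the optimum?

q_1* = 0

Linear utility — the consumer picks whichever good has higher MU/price: 3/13.34 = 0.2249 vs 4/14 = 0.2857.
q_2 gives more utility per dollar, so spend all income on q_2: q_2* = I/p_2, q_1* = 0.
Numerically: q_1* = 0, q_2* = 3.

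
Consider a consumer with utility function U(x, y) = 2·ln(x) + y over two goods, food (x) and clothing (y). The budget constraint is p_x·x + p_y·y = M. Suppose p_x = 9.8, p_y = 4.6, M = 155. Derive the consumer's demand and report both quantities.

MU_x = 2/x, MU_y = 1. Tangency: 2/x = p_x/p_y.
So x*(p_x,p_y) = 2·p_y/p_x, independent of income; and y* = (M − 2·p_y)/p_y.
At the given prices: x* = 2·4.6/9.8 = 0.9388, and y* = 31.6957.

x* = 0.9388, y* = 31.6957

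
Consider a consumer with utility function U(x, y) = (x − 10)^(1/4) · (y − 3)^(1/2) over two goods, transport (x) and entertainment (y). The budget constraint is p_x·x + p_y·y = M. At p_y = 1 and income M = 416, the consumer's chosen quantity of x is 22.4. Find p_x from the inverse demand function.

This is Cobb-Douglas in (x−10, y−3): tangency gives 0.25·p_y·(y−3) = 0.5·p_x·(x−10).
Substituting into the budget: x* = 10 + 1/3·(M − 10·p_x − 3·p_y)/p_x, and y* = 3 + 2/3·(…)/p_y.
Set x* = 22.4 in the demand function and solve for p_x: p_x = 8.75.

p_x = 8.75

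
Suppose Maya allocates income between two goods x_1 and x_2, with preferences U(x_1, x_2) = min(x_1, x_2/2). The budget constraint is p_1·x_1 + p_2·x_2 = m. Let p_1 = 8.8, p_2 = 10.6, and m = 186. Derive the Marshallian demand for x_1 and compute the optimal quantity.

x_1* = 6.2

Leontief preferences: the optimum is at the kink where x_1/1 = x_2/2, i.e. x_2 = 2·x_1.
Budget: p_1·x_1 + p_2·2·x_1 = m, so (p_1 + 2·p_2)·x_1 = m.
Demand: x_1*(p_1,p_2,m) = m/(p_1 + 2·p_2), x_2* = 2·m/(p_1 + 2·p_2).
Here 8.8 + 2·10.6 = 30, giving x_1* = 6.2.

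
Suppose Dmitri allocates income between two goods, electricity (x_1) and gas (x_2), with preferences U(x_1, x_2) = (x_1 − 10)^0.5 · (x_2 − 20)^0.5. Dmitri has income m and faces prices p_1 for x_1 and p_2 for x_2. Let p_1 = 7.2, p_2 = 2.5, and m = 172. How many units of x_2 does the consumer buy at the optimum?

This is Cobb-Douglas in (x_1−10, x_2−20): tangency gives 0.5·p_2·(x_2−20) = 0.5·p_1·(x_1−10).
Substituting into the budget: x_1* = 10 + 0.5·(m − 10·p_1 − 20·p_2)/p_1, and x_2* = 20 + 0.5·(…)/p_2.
Discretionary income = 172 − 10·7.2 − 20·2.5 = 50; x_2* = 20 + 0.5·50/2.5 = 30.

x_2* = 30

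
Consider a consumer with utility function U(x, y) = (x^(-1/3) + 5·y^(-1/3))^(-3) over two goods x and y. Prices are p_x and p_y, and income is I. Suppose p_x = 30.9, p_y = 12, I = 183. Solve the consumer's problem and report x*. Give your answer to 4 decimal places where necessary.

MRS = MU_x/MU_y = (1/5)·(y/x)^(4/3). Set equal to p_x/p_y.
Hence y/x = (5·p_x/p_y)^(1/(4/3)), i.e. raised to the 0.75 power.
With the ratio pinned down, the budget gives x* = I/(p_x + p_y·(y/x)) and y* = (y/x)·x*.
Numerically y/x = 6.796893, so x* = 183/(30.9 + 12·6.796893) = 1.6272.

x* = 1.6272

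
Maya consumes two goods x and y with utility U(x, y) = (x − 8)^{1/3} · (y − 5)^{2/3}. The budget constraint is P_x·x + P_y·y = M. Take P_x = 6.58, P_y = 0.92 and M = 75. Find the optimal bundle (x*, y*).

x* = 8.8997, y* = 17.8696

After buying the subsistence bundle (8, 5), a share 1/3 of the remaining income goes to x: x* = 8 + 1/3·(M − 8P_x − 5P_y)/P_x.
Discretionary income = 75 − 8·6.58 − 5·0.92 = 17.76; x* = 8 + 1/3·17.76/6.58 = 8.8997; y* = 5 + 2/3·17.76/0.92 = 17.8696.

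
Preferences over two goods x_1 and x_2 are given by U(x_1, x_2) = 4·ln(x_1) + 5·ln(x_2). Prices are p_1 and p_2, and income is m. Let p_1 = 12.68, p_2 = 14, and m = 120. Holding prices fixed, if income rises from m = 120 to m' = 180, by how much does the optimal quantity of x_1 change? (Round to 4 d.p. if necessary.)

Δx_1* = 2.103

Tangency: MRS = (4/5)·x_2/x_1 = p_1/p_2.
So 4·p_2·x_2 = 5·p_1·x_1; combined with the budget, a share 4/9 of income goes to x_1.
Demand: x_1*(p_1,p_2,m) = 4/9·m/p_1 and x_2* = 5/9·m/p_2.
At p_1=12.68, p_2=14, m=120: x_1* = 4/9·120/12.68 = 4.2061.
At m' = 180: x_1* = 6.3091. Change: 6.3091 − 4.2061 = 2.103.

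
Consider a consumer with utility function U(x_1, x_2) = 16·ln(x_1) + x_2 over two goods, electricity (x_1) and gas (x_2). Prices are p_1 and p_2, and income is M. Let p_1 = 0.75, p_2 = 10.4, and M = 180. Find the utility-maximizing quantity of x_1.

x_1* = 221.8667

Set MRS = p_1/p_2: (16/x_1)/1 = p_1/p_2.
So x_1*(p_1,p_2) = 16·p_2/p_1, independent of income; and x_2* = (M − 16·p_2)/p_2.
At the given prices: x_1* = 16·10.4/0.75 = 221.8667.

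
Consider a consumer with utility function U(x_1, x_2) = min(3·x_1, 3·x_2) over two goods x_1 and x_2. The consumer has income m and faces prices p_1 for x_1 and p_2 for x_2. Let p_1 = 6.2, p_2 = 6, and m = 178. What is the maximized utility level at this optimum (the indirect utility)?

Leontief preferences: the optimum is at the kink where x_1/3 = x_2/3, i.e. x_2 = x_1.
Budget: p_1·x_1 + p_2·x_1 = m, so (3·p_1 + 3·p_2)·x_1 = 3·m.
Demand: x_1*(p_1,p_2,m) = 3·m/(3·p_1 + 3·p_2), x_2* = 3·m/(3·p_1 + 3·p_2).
Here 3·6.2 + 3·6 = 36.6, giving x_1* = 14.5902 and x_2* = 14.5902.
Utility at the optimum: U(14.5902, 14.5902) = 43.7705.

V = 43.7705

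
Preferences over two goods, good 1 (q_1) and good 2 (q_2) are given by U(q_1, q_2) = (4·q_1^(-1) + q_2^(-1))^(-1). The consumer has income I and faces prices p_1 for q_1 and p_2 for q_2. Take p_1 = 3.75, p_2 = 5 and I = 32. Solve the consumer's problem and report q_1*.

q_1* = 5.4099

From the CES first-order condition, 4·(q_2/q_1)^(2) = p_1/p_2.
Solve for the ratio: q_2/q_1 = [(1/4)·p_1/p_2]^(0.5).
With the ratio pinned down, the budget gives q_1* = I/(p_1 + p_2·(q_2/q_1)) and q_2* = (q_2/q_1)·q_1*.
Numerically q_2/q_1 = 0.433013, so q_1* = 32/(3.75 + 5·0.433013) = 5.4099.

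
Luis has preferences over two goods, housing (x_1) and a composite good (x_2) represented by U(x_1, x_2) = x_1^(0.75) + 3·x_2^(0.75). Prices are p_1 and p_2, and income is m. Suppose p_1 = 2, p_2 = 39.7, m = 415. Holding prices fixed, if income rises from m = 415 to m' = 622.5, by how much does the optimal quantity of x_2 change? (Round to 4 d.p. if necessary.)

Δx_2* = 0.0536

From the CES first-order condition, (1/3)·(x_2/x_1)^(0.25) = p_1/p_2.
Hence x_2/x_1 = (3·p_1/p_2)^(1/(0.25)), i.e. raised to the 4 power.
Substitute x_2 = (x_2/x_1)·x_1 into the budget: x_1* = m/(p_1 + p_2·(x_2/x_1)).
Numerically x_2/x_1 = 0.000522, so x_1* = 415/(2 + 39.7·0.000522) = 205.3731 and x_2* = 0.000522·205.3731 = 0.1071.
At m' = 622.5: x_2* = 0.1607. Change: 0.1607 − 0.1071 = 0.0536.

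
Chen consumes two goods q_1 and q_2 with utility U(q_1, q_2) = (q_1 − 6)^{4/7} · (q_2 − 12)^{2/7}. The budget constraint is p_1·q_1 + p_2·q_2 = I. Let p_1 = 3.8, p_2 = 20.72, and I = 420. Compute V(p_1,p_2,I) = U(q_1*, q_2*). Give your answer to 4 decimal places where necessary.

V = 8.2655

MRS = 2·(q_2−12)/(q_1−6). Tangency with p_1/p_2 gives q_2−12 = (1/2)·(p_1/p_2)·(q_1−6).
Substituting into the budget: q_1* = 6 + 2/3·(I − 6·p_1 − 12·p_2)/p_1, and q_2* = 12 + 1/3·(…)/p_2.
Discretionary income = 420 − 6·3.8 − 12·20.72 = 148.56; q_1* = 6 + 2/3·148.56/3.8 = 32.0632; q_2* = 12 + 1/3·148.56/20.72 = 14.39.
Utility at the optimum: U(32.0632, 14.39) = 8.2655.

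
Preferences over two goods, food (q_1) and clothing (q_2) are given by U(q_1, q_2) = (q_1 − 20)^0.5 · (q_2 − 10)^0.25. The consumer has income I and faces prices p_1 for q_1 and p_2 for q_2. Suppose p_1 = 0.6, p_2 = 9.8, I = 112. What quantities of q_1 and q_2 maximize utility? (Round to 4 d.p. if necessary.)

q_1* = 22.2222, q_2* = 10.068

Let q_1' = q_1−20, q_2' = q_2−10. MRS = 2·q_2'/q_1' = p_1/p_2.
After buying the subsistence bundle (20, 10), a share 2/3 of the remaining income goes to q_1: q_1* = 20 + 2/3·(I − 20p_1 − 10p_2)/p_1.
Discretionary income = 112 − 20·0.6 − 10·9.8 = 2; q_1* = 20 + 2/3·2/0.6 = 22.2222; q_2* = 10 + 1/3·2/9.8 = 10.068.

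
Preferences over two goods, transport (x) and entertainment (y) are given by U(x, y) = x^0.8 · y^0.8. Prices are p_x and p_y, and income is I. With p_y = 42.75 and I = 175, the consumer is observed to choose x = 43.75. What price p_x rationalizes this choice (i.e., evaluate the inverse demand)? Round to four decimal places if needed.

MU_x/MU_y = (0.8·y)/(0.8·x); tangency sets this equal to p_x/p_y.
Rearranging, p_y·y = p_x·x. Substituting into the budget gives p_x·x·(1 + 1) = I.
Demand: x*(p_x,p_y,I) = 0.5·I/p_x and y* = 0.5·I/p_y.
Set x* = 43.75 in the demand function and solve for p_x: p_x = 2.

p_x = 2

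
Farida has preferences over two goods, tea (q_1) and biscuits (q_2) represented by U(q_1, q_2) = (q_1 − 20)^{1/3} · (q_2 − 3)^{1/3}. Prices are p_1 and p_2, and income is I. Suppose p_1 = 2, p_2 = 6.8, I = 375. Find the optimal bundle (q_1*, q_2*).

q_1* = 98.65, q_2* = 26.1324

Let q_1' = q_1−20, q_2' = q_2−3. MRS = q_2'/q_1' = p_1/p_2.
After buying the subsistence bundle (20, 3), a share 0.5 of the remaining income goes to q_1: q_1* = 20 + 0.5·(I − 20p_1 − 3p_2)/p_1.
Discretionary income = 375 − 20·2 − 3·6.8 = 314.6; q_1* = 20 + 0.5·314.6/2 = 98.65; q_2* = 3 + 0.5·314.6/6.8 = 26.1324.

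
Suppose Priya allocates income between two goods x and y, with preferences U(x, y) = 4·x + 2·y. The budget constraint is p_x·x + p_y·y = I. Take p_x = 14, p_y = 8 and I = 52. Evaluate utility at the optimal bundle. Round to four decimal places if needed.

Perfect substitutes: compare marginal utility per dollar. 4/p_x vs 2/p_y → 0.2857 vs 0.25.
x gives more utility per dollar, so spend all income on x: x* = I/p_x, y* = 0.
Numerically: x* = 3.7143, y* = 0.
Utility at the optimum: U(3.7143, 0) = 14.8571.

V = 14.8571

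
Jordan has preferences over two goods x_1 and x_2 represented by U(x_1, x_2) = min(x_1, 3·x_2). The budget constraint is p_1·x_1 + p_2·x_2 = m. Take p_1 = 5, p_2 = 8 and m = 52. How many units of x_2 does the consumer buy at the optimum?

Leontief preferences: the optimum is at the kink where x_1/3 = x_2/1, i.e. x_2 = (1/3)·x_1.
Budget: p_1·x_1 + p_2·(1/3)·x_1 = m, so (3·p_1 + p_2)·x_1 = 3·m.
Demand: x_1*(p_1,p_2,m) = 3·m/(3·p_1 + p_2), x_2* = m/(3·p_1 + p_2).
Here 3·5 + 8 = 23, giving x_2* = 2.2609.

x_2* = 2.2609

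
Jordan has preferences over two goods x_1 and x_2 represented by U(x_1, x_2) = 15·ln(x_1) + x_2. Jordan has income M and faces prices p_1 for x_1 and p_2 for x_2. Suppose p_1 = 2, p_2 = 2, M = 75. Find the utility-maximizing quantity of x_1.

MU_x_1 = 15/x_1, MU_x_2 = 1. Tangency: 15/x_1 = p_1/p_2.
So x_1*(p_1,p_2) = 15·p_2/p_1, independent of income; and x_2* = (M − 15·p_2)/p_2.
At the given prices: x_1* = 15·2/2 = 15.

x_1* = 15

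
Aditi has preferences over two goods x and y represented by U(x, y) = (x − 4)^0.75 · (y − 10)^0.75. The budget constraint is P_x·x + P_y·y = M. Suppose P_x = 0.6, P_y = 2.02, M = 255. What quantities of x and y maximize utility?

MRS = (y−10)/(x−4). Tangency with P_x/P_y gives y−10 = (P_x/P_y)·(x−4).
After buying the subsistence bundle (4, 10), a share 0.5 of the remaining income goes to x: x* = 4 + 0.5·(M − 4P_x − 10P_y)/P_x.
Discretionary income = 255 − 4·0.6 − 10·2.02 = 232.4; x* = 4 + 0.5·232.4/0.6 = 197.6667; y* = 10 + 0.5·232.4/2.02 = 67.5248.

x* = 197.6667, y* = 67.5248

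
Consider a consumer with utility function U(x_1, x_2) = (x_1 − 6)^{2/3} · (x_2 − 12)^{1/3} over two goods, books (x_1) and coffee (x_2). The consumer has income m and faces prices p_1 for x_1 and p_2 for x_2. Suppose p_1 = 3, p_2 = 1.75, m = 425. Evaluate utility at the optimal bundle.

V = 81.4815

Substituting into the budget: x_1* = 6 + 2/3·(m − 6·p_1 − 12·p_2)/p_1, and x_2* = 12 + 1/3·(…)/p_2.
Discretionary income = 425 − 6·3 − 12·1.75 = 386; x_1* = 6 + 2/3·386/3 = 91.7778; x_2* = 12 + 1/3·386/1.75 = 85.5238.
Utility at the optimum: U(91.7778, 85.5238) = 81.4815.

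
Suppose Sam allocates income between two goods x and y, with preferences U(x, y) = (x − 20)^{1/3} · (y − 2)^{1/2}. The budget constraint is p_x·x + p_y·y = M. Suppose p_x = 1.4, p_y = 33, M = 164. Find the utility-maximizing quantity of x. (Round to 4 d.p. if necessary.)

x* = 40

Discretionary income = 164 − 20·1.4 − 2·33 = 70; x* = 20 + 0.4·70/1.4 = 40.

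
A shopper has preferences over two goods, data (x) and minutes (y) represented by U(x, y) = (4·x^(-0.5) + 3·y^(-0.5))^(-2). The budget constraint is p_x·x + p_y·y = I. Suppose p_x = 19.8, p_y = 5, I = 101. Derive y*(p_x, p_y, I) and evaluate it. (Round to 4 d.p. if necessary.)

y* = 6.9259

MRS = MU_x/MU_y = (4/3)·(y/x)^(1.5). Set equal to p_x/p_y.
Hence y/x = ((3/4)·p_x/p_y)^(1/(1.5)), i.e. raised to the 2/3 power.
Substitute y = (y/x)·x into the budget: x* = I/(p_x + p_y·(y/x)).
Numerically y/x = 2.066193, so x* = 101/(19.8 + 5·2.066193) = 3.352 and y* = 2.066193·3.352 = 6.9259.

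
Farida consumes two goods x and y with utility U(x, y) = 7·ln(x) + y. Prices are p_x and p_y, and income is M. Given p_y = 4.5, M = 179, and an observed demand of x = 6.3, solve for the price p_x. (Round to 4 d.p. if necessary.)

p_x = 5

MU_x = 7/x, MU_y = 1. Tangency: 7/x = p_x/p_y.
So x*(p_x,p_y) = 7·p_y/p_x, independent of income; and y* = (M − 7·p_y)/p_y.
Set x* = 6.3 in the demand function and solve for p_x: p_x = 5.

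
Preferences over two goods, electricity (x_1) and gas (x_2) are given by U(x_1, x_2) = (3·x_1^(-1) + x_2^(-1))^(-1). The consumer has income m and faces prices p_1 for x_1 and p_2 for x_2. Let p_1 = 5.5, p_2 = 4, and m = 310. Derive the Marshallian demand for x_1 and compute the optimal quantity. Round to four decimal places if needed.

x_1* = 37.768

MU_x_1 ∝ 3·x_1^(-2), MU_x_2 ∝ x_2^(-2), so MRS = 3·(x_2/x_1)^(2) = p_1/p_2.
Hence x_2/x_1 = ((1/3)·p_1/p_2)^(1/(2)), i.e. raised to the 0.5 power.
With the ratio pinned down, the budget gives x_1* = m/(p_1 + p_2·(x_2/x_1)) and x_2* = (x_2/x_1)·x_1*.
Numerically x_2/x_1 = 0.677003, so x_1* = 310/(5.5 + 4·0.677003) = 37.768.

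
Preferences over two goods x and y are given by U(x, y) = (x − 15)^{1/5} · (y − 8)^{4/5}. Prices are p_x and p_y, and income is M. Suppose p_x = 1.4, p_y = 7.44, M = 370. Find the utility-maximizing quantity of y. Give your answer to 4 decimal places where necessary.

y* = 39.1269

Substituting into the budget: x* = 15 + 0.2·(M − 15·p_x − 8·p_y)/p_x, and y* = 8 + 0.8·(…)/p_y.
Discretionary income = 370 − 15·1.4 − 8·7.44 = 289.48; y* = 8 + 0.8·289.48/7.44 = 39.1269.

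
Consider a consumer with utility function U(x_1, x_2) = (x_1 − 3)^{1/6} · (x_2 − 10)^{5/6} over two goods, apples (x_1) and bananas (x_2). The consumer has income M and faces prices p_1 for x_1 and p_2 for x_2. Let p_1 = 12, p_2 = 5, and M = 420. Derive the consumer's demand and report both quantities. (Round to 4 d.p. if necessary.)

MRS = (1/5)·(x_2−10)/(x_1−3). Tangency with p_1/p_2 gives x_2−10 = 5·(p_1/p_2)·(x_1−3).
Substituting into the budget: x_1* = 3 + 1/6·(M − 3·p_1 − 10·p_2)/p_1, and x_2* = 10 + 5/6·(…)/p_2.
Discretionary income = 420 − 3·12 − 10·5 = 334; x_1* = 3 + 1/6·334/12 = 7.6389; x_2* = 10 + 5/6·334/5 = 65.6667.

x_1* = 7.6389, x_2* = 65.6667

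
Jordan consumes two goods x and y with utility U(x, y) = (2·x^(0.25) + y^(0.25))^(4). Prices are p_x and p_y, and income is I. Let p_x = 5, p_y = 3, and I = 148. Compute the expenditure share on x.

share on x = 0.68

MRS = MU_x/MU_y = 2·(y/x)^(0.75). Set equal to p_x/p_y.
Solve for the ratio: y/x = [(1/2)·p_x/p_y]^(4/3).
Substitute y = (y/x)·x into the budget: x* = I/(p_x + p_y·(y/x)).
Numerically y/x = 0.784197, so x* = 148/(5 + 3·0.784197) = 20.129 and y* = 0.784197·20.129 = 15.7851.
Expenditure on x: 5·20.129 = 100.6448; share = 0.68.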